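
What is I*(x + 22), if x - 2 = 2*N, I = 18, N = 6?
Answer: 648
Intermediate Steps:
x = 14 (x = 2 + 2*6 = 2 + 12 = 14)
I*(x + 22) = 18*(14 + 22) = 18*36 = 648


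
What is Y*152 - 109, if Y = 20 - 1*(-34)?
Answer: 8099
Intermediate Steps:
Y = 54 (Y = 20 + 34 = 54)
Y*152 - 109 = 54*152 - 109 = 8208 - 109 = 8099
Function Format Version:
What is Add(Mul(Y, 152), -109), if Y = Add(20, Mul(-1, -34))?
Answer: 8099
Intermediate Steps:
Y = 54 (Y = Add(20, 34) = 54)
Add(Mul(Y, 152), -109) = Add(Mul(54, 152), -109) = Add(8208, -109) = 8099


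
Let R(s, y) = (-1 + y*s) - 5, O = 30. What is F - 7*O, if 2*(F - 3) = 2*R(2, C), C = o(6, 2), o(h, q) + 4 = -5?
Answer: -231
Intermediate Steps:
o(h, q) = -9 (o(h, q) = -4 - 5 = -9)
C = -9
R(s, y) = -6 + s*y (R(s, y) = (-1 + s*y) - 5 = -6 + s*y)
F = -21 (F = 3 + (2*(-6 + 2*(-9)))/2 = 3 + (2*(-6 - 18))/2 = 3 + (2*(-24))/2 = 3 + (½)*(-48) = 3 - 24 = -21)
F - 7*O = -21 - 7*30 = -21 - 210 = -231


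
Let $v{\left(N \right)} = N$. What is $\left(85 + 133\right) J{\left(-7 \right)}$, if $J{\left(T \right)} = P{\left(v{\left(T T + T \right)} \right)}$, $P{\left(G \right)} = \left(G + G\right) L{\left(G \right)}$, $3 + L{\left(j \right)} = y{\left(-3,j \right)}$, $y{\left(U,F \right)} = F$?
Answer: $714168$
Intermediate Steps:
$L{\left(j \right)} = -3 + j$
$P{\left(G \right)} = 2 G \left(-3 + G\right)$ ($P{\left(G \right)} = \left(G + G\right) \left(-3 + G\right) = 2 G \left(-3 + G\right)$)
$J{\left(T \right)} = 2 \left(T + T^{2}\right) \left(-3 + T + T^{2}\right)$ ($J{\left(T \right)} = 2 \left(T T + T\right) \left(-3 + \left(T T + T\right)\right) = 2 \left(T^{2} + T\right) \left(-3 + \left(T^{2} + T\right)\right) = 2 \left(T + T^{2}\right) \left(-3 + \left(T + T^{2}\right)\right) = 2 \left(T + T^{2}\right) \left(-3 + T + T^{2}\right)$)
$\left(85 + 133\right) J{\left(-7 \right)} = \left(85 + 133\right) 2 \left(-7\right) \left(1 - 7\right) \left(-3 - 7 \left(1 - 7\right)\right) = 218 \cdot 2 \left(-7\right) \left(-6\right) \left(-3 - -42\right) = 218 \cdot 2 \left(-7\right) \left(-6\right) \left(-3 + 42\right) = 218 \cdot 2 \left(-7\right) \left(-6\right) 39 = 218 \cdot 3276 = 714168$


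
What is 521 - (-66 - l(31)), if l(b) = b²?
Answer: 1548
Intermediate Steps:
521 - (-66 - l(31)) = 521 - (-66 - 1*31²) = 521 - (-66 - 1*961) = 521 - (-66 - 961) = 521 - 1*(-1027) = 521 + 1027 = 1548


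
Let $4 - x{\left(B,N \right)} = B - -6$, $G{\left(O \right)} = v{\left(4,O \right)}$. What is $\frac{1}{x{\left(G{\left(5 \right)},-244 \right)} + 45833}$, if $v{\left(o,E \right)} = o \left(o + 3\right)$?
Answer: $\frac{1}{45803} \approx 2.1833 \cdot 10^{-5}$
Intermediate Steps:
$v{\left(o,E \right)} = o \left(3 + o\right)$
$G{\left(O \right)} = 28$ ($G{\left(O \right)} = 4 \left(3 + 4\right) = 4 \cdot 7 = 28$)
$x{\left(B,N \right)} = -2 - B$ ($x{\left(B,N \right)} = 4 - \left(B - -6\right) = 4 - \left(B + 6\right) = 4 - \left(6 + B\right) = -2 - B$)
$\frac{1}{x{\left(G{\left(5 \right)},-244 \right)} + 45833} = \frac{1}{\left(-2 - 28\right) + 45833} = \frac{1}{-30 + 45833} = \frac{1}{45803}$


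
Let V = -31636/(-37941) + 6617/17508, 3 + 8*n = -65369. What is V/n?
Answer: -268312895/1809363568434 ≈ -0.00014829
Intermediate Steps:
n = -16343/2 (n = -3/8 + (1/8)*(-65369) = -3/8 - 65369/8 = -16343/2 ≈ -8171.5)
V = 268312895/221423676 (V = -31636*(-1/37941) + 6617*(1/17508) = 31636/37941 + 6617/17508 = 268312895/221423676 ≈ 1.2118)
V/n = 268312895/(221423676*(-16343/2)) = (268312895/221423676)*(-2/16343) = -268312895/1809363568434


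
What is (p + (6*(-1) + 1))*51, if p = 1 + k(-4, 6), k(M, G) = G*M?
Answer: -1428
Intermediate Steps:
p = -23 (p = 1 + 6*(-4) = 1 - 24 = -23)
(p + (6*(-1) + 1))*51 = (-23 + (6*(-1) + 1))*51 = (-23 + (-6 + 1))*51 = (-23 - 5)*51 = -28*51 = -1428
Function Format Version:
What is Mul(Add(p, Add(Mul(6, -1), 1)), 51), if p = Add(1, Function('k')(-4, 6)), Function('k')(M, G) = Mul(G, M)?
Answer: -1428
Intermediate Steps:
p = -23 (p = Add(1, Mul(6, -4)) = Add(1, -24) = -23)
Mul(Add(p, Add(Mul(6, -1), 1)), 51) = Mul(Add(-23, Add(Mul(6, -1), 1)), 51) = Mul(Add(-23, Add(-6, 1)), 51) = Mul(Add(-23, -5), 51) = Mul(-28, 51) = -1428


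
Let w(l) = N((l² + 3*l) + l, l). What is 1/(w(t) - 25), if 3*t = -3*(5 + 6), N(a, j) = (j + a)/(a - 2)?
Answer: -25/603 ≈ -0.041459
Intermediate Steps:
N(a, j) = (a + j)/(-2 + a)
t = -11 (t = (-3*(5 + 6))/3 = (-3*11)/3 = (⅓)*(-33) = -11)
w(l) = (l² + 5*l)/(-2 + l² + 4*l) (w(l) = (((l² + 3*l) + l) + l)/(-2 + ((l² + 3*l) + l)) = ((l² + 4*l) + l)/(-2 + (l² + 4*l)) = (l² + 5*l)/(-2 + l² + 4*l))
1/(w(t) - 25) = 1/(-11*(5 - 11)/(-2 - 11*(4 - 11)) - 25) = 1/(-11*(-6)/(-2 - 11*(-7)) - 25) = 1/(-11*(-6)/(-2 + 77) - 25) = 1/(-11*(-6)/75 - 25) = 1/(-11*1/75*(-6) - 25) = 1/(22/25 - 25) = 1/(-603/25) = -25/603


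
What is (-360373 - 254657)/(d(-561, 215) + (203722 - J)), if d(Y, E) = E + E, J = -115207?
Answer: -205010/106453 ≈ -1.9258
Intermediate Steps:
d(Y, E) = 2*E
(-360373 - 254657)/(d(-561, 215) + (203722 - J)) = (-360373 - 254657)/(2*215 + (203722 - 1*(-115207))) = -615030/(430 + (203722 + 115207)) = -615030/(430 + 318929) = -615030/319359 = -615030*1/319359 = -205010/106453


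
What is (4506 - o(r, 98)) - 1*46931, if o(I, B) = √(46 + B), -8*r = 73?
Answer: -42437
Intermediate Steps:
r = -73/8 (r = -⅛*73 = -73/8 ≈ -9.1250)
(4506 - o(r, 98)) - 1*46931 = (4506 - √(46 + 98)) - 1*46931 = (4506 - √144) - 46931 = (4506 - 1*12) - 46931 = (4506 - 12) - 46931 = 4494 - 46931 = -42437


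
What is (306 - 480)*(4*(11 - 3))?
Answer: -5568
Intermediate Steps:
(306 - 480)*(4*(11 - 3)) = -696*8 = -174*32 = -5568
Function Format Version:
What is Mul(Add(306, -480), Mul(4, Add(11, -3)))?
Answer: -5568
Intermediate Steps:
Mul(Add(306, -480), Mul(4, Add(11, -3))) = Mul(-174, Mul(4, 8)) = Mul(-174, 32) = -5568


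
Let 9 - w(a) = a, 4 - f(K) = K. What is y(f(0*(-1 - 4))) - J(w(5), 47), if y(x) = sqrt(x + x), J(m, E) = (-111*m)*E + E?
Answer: 20821 + 2*sqrt(2) ≈ 20824.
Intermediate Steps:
f(K) = 4 - K
w(a) = 9 - a
J(m, E) = E - 111*E*m (J(m, E) = -111*E*m + E = E - 111*E*m)
y(x) = sqrt(2)*sqrt(x) (y(x) = sqrt(2*x) = sqrt(2)*sqrt(x))
y(f(0*(-1 - 4))) - J(w(5), 47) = sqrt(2)*sqrt(4 - 0*(-1 - 4)) - 47*(1 - 111*(9 - 1*5)) = sqrt(2)*sqrt(4 - 0*(-5)) - 47*(1 - 111*(9 - 5)) = sqrt(2)*sqrt(4 - 1*0) - 47*(1 - 111*4) = sqrt(2)*sqrt(4 + 0) - 47*(1 - 444) = sqrt(2)*sqrt(4) - 47*(-443) = sqrt(2)*2 - 1*(-20821) = 2*sqrt(2) + 20821 = 20821 + 2*sqrt(2)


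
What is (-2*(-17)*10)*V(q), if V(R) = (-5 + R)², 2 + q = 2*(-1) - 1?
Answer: 34000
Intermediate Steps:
q = -5 (q = -2 + (2*(-1) - 1) = -2 + (-2 - 1) = -2 - 3 = -5)
(-2*(-17)*10)*V(q) = (-2*(-17)*10)*(-5 - 5)² = (34*10)*(-10)² = 340*100 = 34000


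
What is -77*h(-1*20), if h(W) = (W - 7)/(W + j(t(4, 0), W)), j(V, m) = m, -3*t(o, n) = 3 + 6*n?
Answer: -2079/40 ≈ -51.975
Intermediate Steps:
t(o, n) = -1 - 2*n (t(o, n) = -(3 + 6*n)/3 = -1 - 2*n)
h(W) = (-7 + W)/(2*W) (h(W) = (W - 7)/(W + W) = (-7 + W)/((2*W)) = (-7 + W)*(1/(2*W)) = (-7 + W)/(2*W))
-77*h(-1*20) = -77*(-7 - 1*20)/(2*((-1*20))) = -77*(-7 - 20)/(2*(-20)) = -77*(-1)*(-27)/(2*20) = -77*27/40 = -2079/40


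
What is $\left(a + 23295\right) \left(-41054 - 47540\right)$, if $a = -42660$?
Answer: $1715622810$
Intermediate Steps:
$\left(a + 23295\right) \left(-41054 - 47540\right) = \left(-42660 + 23295\right) \left(-41054 - 47540\right) = \left(-19365\right) \left(-88594\right) = 1715622810$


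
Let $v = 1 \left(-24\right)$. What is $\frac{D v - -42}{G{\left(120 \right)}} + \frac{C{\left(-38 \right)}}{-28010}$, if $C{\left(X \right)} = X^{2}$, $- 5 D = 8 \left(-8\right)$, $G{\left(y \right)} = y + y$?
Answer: $- \frac{647901}{560200} \approx -1.1566$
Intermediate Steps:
$G{\left(y \right)} = 2 y$
$v = -24$
$D = \frac{64}{5}$ ($D = - \frac{8 \left(-8\right)}{5} = \left(- \frac{1}{5}\right) \left(-64\right) = \frac{64}{5} \approx 12.8$)
$\frac{D v - -42}{G{\left(120 \right)}} + \frac{C{\left(-38 \right)}}{-28010} = \frac{\frac{64}{5} \left(-24\right) - -42}{2 \cdot 120} + \frac{\left(-38\right)^{2}}{-28010} = \frac{- \frac{1536}{5} + 42}{240} + 1444 \left(- \frac{1}{28010}\right) = \left(- \frac{1326}{5}\right) \frac{1}{240} - \frac{722}{14005} = - \frac{221}{200} - \frac{722}{14005} = - \frac{647901}{560200}$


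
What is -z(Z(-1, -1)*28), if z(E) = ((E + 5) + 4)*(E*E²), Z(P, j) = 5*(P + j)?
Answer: -5948992000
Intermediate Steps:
Z(P, j) = 5*P + 5*j
z(E) = E³*(9 + E) (z(E) = ((5 + E) + 4)*E³ = (9 + E)*E³ = E³*(9 + E))
-z(Z(-1, -1)*28) = -((5*(-1) + 5*(-1))*28)³*(9 + (5*(-1) + 5*(-1))*28) = -((-5 - 5)*28)³*(9 + (-5 - 5)*28) = -(-10*28)³*(9 - 10*28) = -(-280)³*(9 - 280) = -(-21952000)*(-271) = -1*5948992000 = -5948992000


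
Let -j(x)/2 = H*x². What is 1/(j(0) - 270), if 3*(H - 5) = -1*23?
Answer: -1/270 ≈ -0.0037037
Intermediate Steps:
H = -8/3 (H = 5 + (-1*23)/3 = 5 + (⅓)*(-23) = 5 - 23/3 = -8/3 ≈ -2.6667)
j(x) = 16*x²/3 (j(x) = -(-16)*x²/3 = 16*x²/3)
1/(j(0) - 270) = 1/((16/3)*0² - 270) = 1/((16/3)*0 - 270) = 1/(0 - 270) = 1/(-270) = -1/270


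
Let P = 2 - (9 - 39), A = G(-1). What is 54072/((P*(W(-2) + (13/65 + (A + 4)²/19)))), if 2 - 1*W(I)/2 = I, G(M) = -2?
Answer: 642105/3196 ≈ 200.91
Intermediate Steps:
A = -2
W(I) = 4 - 2*I
P = 32 (P = 2 - 1*(-30) = 2 + 30 = 32)
54072/((P*(W(-2) + (13/65 + (A + 4)²/19)))) = 54072/((32*((4 - 2*(-2)) + (13/65 + (-2 + 4)²/19)))) = 54072/((32*((4 + 4) + (13*(1/65) + 2²*(1/19))))) = 54072/((32*(8 + (⅕ + 4*(1/19))))) = 54072/((32*(8 + (⅕ + 4/19)))) = 54072/((32*(8 + 39/95))) = 54072/((32*(799/95))) = 54072/(25568/95) = 54072*(95/25568) = 642105/3196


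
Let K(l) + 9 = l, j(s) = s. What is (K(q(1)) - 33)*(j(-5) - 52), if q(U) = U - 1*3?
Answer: 2508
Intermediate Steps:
q(U) = -3 + U (q(U) = U - 3 = -3 + U)
K(l) = -9 + l
(K(q(1)) - 33)*(j(-5) - 52) = ((-9 + (-3 + 1)) - 33)*(-5 - 52) = ((-9 - 2) - 33)*(-57) = (-11 - 33)*(-57) = -44*(-57) = 2508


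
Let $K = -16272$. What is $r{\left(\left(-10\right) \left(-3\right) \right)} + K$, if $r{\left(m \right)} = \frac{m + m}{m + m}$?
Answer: $-16271$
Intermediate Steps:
$r{\left(m \right)} = 1$ ($r{\left(m \right)} = \frac{2 m}{2 m} = 2 m \frac{1}{2 m} = 1$)
$r{\left(\left(-10\right) \left(-3\right) \right)} + K = 1 - 16272 = -16271$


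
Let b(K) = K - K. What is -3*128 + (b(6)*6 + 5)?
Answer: -379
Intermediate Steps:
b(K) = 0
-3*128 + (b(6)*6 + 5) = -3*128 + (0*6 + 5) = -384 + (0 + 5) = -384 + 5 = -379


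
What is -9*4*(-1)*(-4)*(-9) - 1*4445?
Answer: -3149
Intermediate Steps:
-9*4*(-1)*(-4)*(-9) - 1*4445 = -(-36)*(-4)*(-9) - 4445 = -9*16*(-9) - 4445 = -144*(-9) - 4445 = 1296 - 4445 = -3149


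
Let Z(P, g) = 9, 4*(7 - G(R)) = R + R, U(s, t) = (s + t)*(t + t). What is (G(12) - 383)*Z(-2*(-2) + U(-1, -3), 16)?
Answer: -3438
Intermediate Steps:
U(s, t) = 2*t*(s + t) (U(s, t) = (s + t)*(2*t) = 2*t*(s + t))
G(R) = 7 - R/2 (G(R) = 7 - (R + R)/4 = 7 - R/2)
(G(12) - 383)*Z(-2*(-2) + U(-1, -3), 16) = ((7 - ½*12) - 383)*9 = ((7 - 6) - 383)*9 = (1 - 383)*9 = -382*9 = -3438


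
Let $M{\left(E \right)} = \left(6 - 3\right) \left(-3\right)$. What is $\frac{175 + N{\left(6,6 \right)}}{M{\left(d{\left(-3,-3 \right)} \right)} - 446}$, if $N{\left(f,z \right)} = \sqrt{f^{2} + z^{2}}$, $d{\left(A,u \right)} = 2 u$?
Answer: $- \frac{5}{13} - \frac{6 \sqrt{2}}{455} \approx -0.40326$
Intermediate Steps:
$M{\left(E \right)} = -9$ ($M{\left(E \right)} = 3 \left(-3\right) = -9$)
$\frac{175 + N{\left(6,6 \right)}}{M{\left(d{\left(-3,-3 \right)} \right)} - 446} = \frac{175 + \sqrt{6^{2} + 6^{2}}}{-9 - 446} = \frac{175 + \sqrt{36 + 36}}{-455} = \left(175 + \sqrt{72}\right) \left(- \frac{1}{455}\right) = \left(175 + 6 \sqrt{2}\right) \left(- \frac{1}{455}\right) = - \frac{5}{13} - \frac{6 \sqrt{2}}{455}$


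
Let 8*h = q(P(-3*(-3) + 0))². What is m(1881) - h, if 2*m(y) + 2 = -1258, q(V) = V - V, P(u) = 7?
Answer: -630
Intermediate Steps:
q(V) = 0
m(y) = -630 (m(y) = -1 + (½)*(-1258) = -1 - 629 = -630)
h = 0 (h = (⅛)*0² = (⅛)*0 = 0)
m(1881) - h = -630 - 1*0 = -630 + 0 = -630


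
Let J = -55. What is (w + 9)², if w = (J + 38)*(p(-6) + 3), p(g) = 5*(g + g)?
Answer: 956484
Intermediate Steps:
p(g) = 10*g (p(g) = 5*(2*g) = 10*g)
w = 969 (w = (-55 + 38)*(10*(-6) + 3) = -17*(-60 + 3) = -17*(-57) = 969)
(w + 9)² = (969 + 9)² = 978² = 956484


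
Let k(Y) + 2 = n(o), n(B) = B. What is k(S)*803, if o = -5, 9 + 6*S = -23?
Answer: -5621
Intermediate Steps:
S = -16/3 (S = -3/2 + (1/6)*(-23) = -3/2 - 23/6 = -16/3 ≈ -5.3333)
k(Y) = -7 (k(Y) = -2 - 5 = -7)
k(S)*803 = -7*803 = -5621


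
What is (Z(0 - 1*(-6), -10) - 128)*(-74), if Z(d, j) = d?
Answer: 9028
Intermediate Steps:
(Z(0 - 1*(-6), -10) - 128)*(-74) = ((0 - 1*(-6)) - 128)*(-74) = ((0 + 6) - 128)*(-74) = (6 - 128)*(-74) = -122*(-74) = 9028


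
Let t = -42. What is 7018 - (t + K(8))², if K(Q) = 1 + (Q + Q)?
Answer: 6393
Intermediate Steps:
K(Q) = 1 + 2*Q
7018 - (t + K(8))² = 7018 - (-42 + (1 + 2*8))² = 7018 - (-42 + (1 + 16))² = 7018 - (-42 + 17)² = 7018 - 1*(-25)² = 7018 - 1*625 = 7018 - 625 = 6393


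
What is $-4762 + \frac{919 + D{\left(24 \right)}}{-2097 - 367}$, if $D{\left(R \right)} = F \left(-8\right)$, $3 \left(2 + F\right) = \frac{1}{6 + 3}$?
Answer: $- \frac{316831573}{66528} \approx -4762.4$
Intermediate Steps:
$F = - \frac{53}{27}$ ($F = -2 + \frac{1}{3 \left(6 + 3\right)} = -2 + \frac{1}{3 \cdot 9} = -2 + \frac{1}{3} \cdot \frac{1}{9} = -2 + \frac{1}{27} = - \frac{53}{27} \approx -1.963$)
$D{\left(R \right)} = \frac{424}{27}$ ($D{\left(R \right)} = \left(- \frac{53}{27}\right) \left(-8\right) = \frac{424}{27}$)
$-4762 + \frac{919 + D{\left(24 \right)}}{-2097 - 367} = -4762 + \frac{919 + \frac{424}{27}}{-2097 - 367} = -4762 + \frac{25237}{27 \left(-2464\right)} = -4762 + \frac{25237}{27} \left(- \frac{1}{2464}\right) = -4762 - \frac{25237}{66528} = - \frac{316831573}{66528}$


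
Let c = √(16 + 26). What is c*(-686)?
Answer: -686*√42 ≈ -4445.8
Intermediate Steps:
c = √42 ≈ 6.4807
c*(-686) = √42*(-686) = -686*√42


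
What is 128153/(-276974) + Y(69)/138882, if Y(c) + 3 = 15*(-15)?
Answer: -37682057/81153382 ≈ -0.46433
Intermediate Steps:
Y(c) = -228 (Y(c) = -3 + 15*(-15) = -3 - 225 = -228)
128153/(-276974) + Y(69)/138882 = 128153/(-276974) - 228/138882 = 128153*(-1/276974) - 228*1/138882 = -128153/276974 - 38/23147 = -37682057/81153382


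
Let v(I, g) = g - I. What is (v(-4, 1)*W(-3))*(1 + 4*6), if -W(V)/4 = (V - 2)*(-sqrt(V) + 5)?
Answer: 12500 - 2500*I*sqrt(3) ≈ 12500.0 - 4330.1*I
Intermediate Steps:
W(V) = -4*(-2 + V)*(5 - sqrt(V)) (W(V) = -4*(V - 2)*(-sqrt(V) + 5) = -4*(-2 + V)*(5 - sqrt(V)))
(v(-4, 1)*W(-3))*(1 + 4*6) = ((1 - 1*(-4))*(40 - 20*(-3) - 8*I*sqrt(3) + 4*(-3)**(3/2)))*(1 + 4*6) = ((1 + 4)*(40 + 60 - 8*I*sqrt(3) + 4*(-3*I*sqrt(3))))*(1 + 24) = (5*(40 + 60 - 8*I*sqrt(3) - 12*I*sqrt(3)))*25 = (5*(100 - 20*I*sqrt(3)))*25 = (500 - 100*I*sqrt(3))*25 = 12500 - 2500*I*sqrt(3)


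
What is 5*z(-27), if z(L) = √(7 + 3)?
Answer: 5*√10 ≈ 15.811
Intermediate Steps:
z(L) = √10
5*z(-27) = 5*√10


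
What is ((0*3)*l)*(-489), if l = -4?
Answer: 0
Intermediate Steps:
((0*3)*l)*(-489) = ((0*3)*(-4))*(-489) = (0*(-4))*(-489) = 0*(-489) = 0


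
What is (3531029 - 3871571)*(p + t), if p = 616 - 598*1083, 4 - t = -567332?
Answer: 27135067644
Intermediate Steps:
t = 567336 (t = 4 - 1*(-567332) = 4 + 567332 = 567336)
p = -647018 (p = 616 - 647634 = -647018)
(3531029 - 3871571)*(p + t) = (3531029 - 3871571)*(-647018 + 567336) = -340542*(-79682) = 27135067644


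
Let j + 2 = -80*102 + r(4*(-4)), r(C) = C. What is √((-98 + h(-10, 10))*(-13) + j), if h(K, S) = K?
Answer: I*√6774 ≈ 82.304*I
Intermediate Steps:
j = -8178 (j = -2 + (-80*102 + 4*(-4)) = -2 + (-8160 - 16) = -2 - 8176 = -8178)
√((-98 + h(-10, 10))*(-13) + j) = √((-98 - 10)*(-13) - 8178) = √(-108*(-13) - 8178) = √(1404 - 8178) = √(-6774) = I*√6774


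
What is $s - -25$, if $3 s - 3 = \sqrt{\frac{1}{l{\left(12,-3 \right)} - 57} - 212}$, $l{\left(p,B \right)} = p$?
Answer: $26 + \frac{i \sqrt{47705}}{45} \approx 26.0 + 4.8537 i$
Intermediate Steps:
$s = 1 + \frac{i \sqrt{47705}}{45}$ ($s = 1 + \frac{\sqrt{\frac{1}{12 - 57} - 212}}{3} = 1 + \frac{\sqrt{\frac{1}{-45} - 212}}{3} = 1 + \frac{\sqrt{- \frac{1}{45} - 212}}{3} = 1 + \frac{\sqrt{- \frac{9541}{45}}}{3} = 1 + \frac{\frac{1}{15} i \sqrt{47705}}{3} = 1 + \frac{i \sqrt{47705}}{45} \approx 1.0 + 4.8537 i$)
$s - -25 = \left(1 + \frac{i \sqrt{47705}}{45}\right) - -25 = \left(1 + \frac{i \sqrt{47705}}{45}\right) + 25 = 26 + \frac{i \sqrt{47705}}{45}$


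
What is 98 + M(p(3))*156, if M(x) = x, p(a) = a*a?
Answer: 1502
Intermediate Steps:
p(a) = a**2
98 + M(p(3))*156 = 98 + 3**2*156 = 98 + 9*156 = 98 + 1404 = 1502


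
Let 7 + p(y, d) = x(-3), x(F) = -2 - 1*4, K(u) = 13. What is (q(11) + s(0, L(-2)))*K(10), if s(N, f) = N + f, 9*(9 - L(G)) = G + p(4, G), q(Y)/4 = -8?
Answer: -832/3 ≈ -277.33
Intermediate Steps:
q(Y) = -32 (q(Y) = 4*(-8) = -32)
x(F) = -6 (x(F) = -2 - 4 = -6)
p(y, d) = -13 (p(y, d) = -7 - 6 = -13)
L(G) = 94/9 - G/9 (L(G) = 9 - (G - 13)/9 = 9 - (-13 + G)/9 = 9 + (13/9 - G/9) = 94/9 - G/9)
(q(11) + s(0, L(-2)))*K(10) = (-32 + (0 + (94/9 - 1/9*(-2))))*13 = (-32 + (0 + (94/9 + 2/9)))*13 = (-32 + (0 + 32/3))*13 = (-32 + 32/3)*13 = -64/3*13 = -832/3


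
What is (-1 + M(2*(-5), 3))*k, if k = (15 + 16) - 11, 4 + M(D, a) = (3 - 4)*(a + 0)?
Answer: -160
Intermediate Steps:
M(D, a) = -4 - a (M(D, a) = -4 + (3 - 4)*(a + 0) = -4 - a)
k = 20 (k = 31 - 11 = 20)
(-1 + M(2*(-5), 3))*k = (-1 + (-4 - 1*3))*20 = (-1 + (-4 - 3))*20 = (-1 - 7)*20 = -8*20 = -160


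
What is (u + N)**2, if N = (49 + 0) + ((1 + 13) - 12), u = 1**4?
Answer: 2704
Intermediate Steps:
u = 1
N = 51 (N = 49 + (14 - 12) = 49 + 2 = 51)
(u + N)**2 = (1 + 51)**2 = 52**2 = 2704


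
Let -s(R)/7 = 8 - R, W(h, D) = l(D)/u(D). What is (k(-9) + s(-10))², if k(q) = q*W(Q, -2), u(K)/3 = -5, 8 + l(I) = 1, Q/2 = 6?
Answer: 423801/25 ≈ 16952.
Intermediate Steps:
Q = 12 (Q = 2*6 = 12)
l(I) = -7 (l(I) = -8 + 1 = -7)
u(K) = -15 (u(K) = 3*(-5) = -15)
W(h, D) = 7/15 (W(h, D) = -7/(-15) = -7*(-1/15) = 7/15)
s(R) = -56 + 7*R (s(R) = -7*(8 - R) = -56 + 7*R)
k(q) = 7*q/15 (k(q) = q*(7/15) = 7*q/15)
(k(-9) + s(-10))² = ((7/15)*(-9) + (-56 + 7*(-10)))² = (-21/5 + (-56 - 70))² = (-21/5 - 126)² = (-651/5)² = 423801/25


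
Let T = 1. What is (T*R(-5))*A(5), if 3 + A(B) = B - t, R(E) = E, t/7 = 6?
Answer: 200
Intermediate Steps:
t = 42 (t = 7*6 = 42)
A(B) = -45 + B (A(B) = -3 + (B - 1*42) = -3 + (B - 42) = -3 + (-42 + B) = -45 + B)
(T*R(-5))*A(5) = (1*(-5))*(-45 + 5) = -5*(-40) = 200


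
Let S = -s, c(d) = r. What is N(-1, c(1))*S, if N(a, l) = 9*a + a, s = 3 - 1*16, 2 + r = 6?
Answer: -130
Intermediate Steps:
r = 4 (r = -2 + 6 = 4)
c(d) = 4
s = -13 (s = 3 - 16 = -13)
N(a, l) = 10*a
S = 13 (S = -1*(-13) = 13)
N(-1, c(1))*S = (10*(-1))*13 = -10*13 = -130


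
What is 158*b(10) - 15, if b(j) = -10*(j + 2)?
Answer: -18975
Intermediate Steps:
b(j) = -20 - 10*j (b(j) = -10*(2 + j) = -20 - 10*j)
158*b(10) - 15 = 158*(-20 - 10*10) - 15 = 158*(-20 - 100) - 15 = 158*(-120) - 15 = -18960 - 15 = -18975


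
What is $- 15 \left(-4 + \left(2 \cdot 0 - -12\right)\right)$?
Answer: $-120$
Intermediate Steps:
$- 15 \left(-4 + \left(2 \cdot 0 - -12\right)\right) = - 15 \left(-4 + \left(0 + 12\right)\right) = - 15 \left(-4 + 12\right) = \left(-15\right) 8 = -120$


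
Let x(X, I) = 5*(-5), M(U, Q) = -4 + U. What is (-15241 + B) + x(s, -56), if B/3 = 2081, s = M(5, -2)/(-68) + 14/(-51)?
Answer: -9023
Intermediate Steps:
s = -59/204 (s = (-4 + 5)/(-68) + 14/(-51) = 1*(-1/68) + 14*(-1/51) = -1/68 - 14/51 = -59/204 ≈ -0.28922)
x(X, I) = -25
B = 6243 (B = 3*2081 = 6243)
(-15241 + B) + x(s, -56) = (-15241 + 6243) - 25 = -8998 - 25 = -9023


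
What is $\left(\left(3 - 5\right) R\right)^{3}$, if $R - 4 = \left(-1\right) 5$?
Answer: $8$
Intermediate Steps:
$R = -1$ ($R = 4 - 5 = -1$)
$\left(\left(3 - 5\right) R\right)^{3} = \left(\left(3 - 5\right) \left(-1\right)\right)^{3} = \left(\left(-2\right) \left(-1\right)\right)^{3} = 2^{3} = 8$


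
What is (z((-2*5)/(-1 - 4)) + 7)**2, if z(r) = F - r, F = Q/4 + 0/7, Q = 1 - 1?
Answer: 25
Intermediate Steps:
Q = 0
F = 0 (F = 0/4 + 0/7 = 0*(1/4) + 0*(1/7) = 0 + 0 = 0)
z(r) = -r (z(r) = 0 - r = -r)
(z((-2*5)/(-1 - 4)) + 7)**2 = (-(-2*5)/(-1 - 4) + 7)**2 = (-(-10)/(-5) + 7)**2 = (-(-10)*(-1)/5 + 7)**2 = (-1*2 + 7)**2 = (-2 + 7)**2 = 5**2 = 25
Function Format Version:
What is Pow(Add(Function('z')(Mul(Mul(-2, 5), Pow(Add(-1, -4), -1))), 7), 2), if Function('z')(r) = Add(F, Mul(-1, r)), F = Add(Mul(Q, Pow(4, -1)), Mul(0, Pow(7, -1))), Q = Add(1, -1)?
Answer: 25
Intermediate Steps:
Q = 0
F = 0 (F = Add(Mul(0, Pow(4, -1)), Mul(0, Pow(7, -1))) = Add(Mul(0, Rational(1, 4)), Mul(0, Rational(1, 7))) = Add(0, 0) = 0)
Function('z')(r) = Mul(-1, r) (Function('z')(r) = Add(0, Mul(-1, r)) = Mul(-1, r))
Pow(Add(Function('z')(Mul(Mul(-2, 5), Pow(Add(-1, -4), -1))), 7), 2) = Pow(Add(Mul(-1, Mul(Mul(-2, 5), Pow(Add(-1, -4), -1))), 7), 2) = Pow(Add(Mul(-1, Mul(-10, Pow(-5, -1))), 7), 2) = Pow(Add(Mul(-1, Mul(-10, Rational(-1, 5))), 7), 2) = Pow(Add(Mul(-1, 2), 7), 2) = Pow(Add(-2, 7), 2) = Pow(5, 2) = 25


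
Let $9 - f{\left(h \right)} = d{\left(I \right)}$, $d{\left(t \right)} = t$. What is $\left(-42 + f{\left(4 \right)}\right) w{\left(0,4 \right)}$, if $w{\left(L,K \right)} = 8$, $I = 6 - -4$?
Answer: $-344$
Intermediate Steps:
$I = 10$ ($I = 6 + 4 = 10$)
$f{\left(h \right)} = -1$ ($f{\left(h \right)} = 9 - 10 = -1$)
$\left(-42 + f{\left(4 \right)}\right) w{\left(0,4 \right)} = \left(-42 - 1\right) 8 = \left(-43\right) 8 = -344$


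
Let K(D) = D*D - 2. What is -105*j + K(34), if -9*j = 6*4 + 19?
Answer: 4967/3 ≈ 1655.7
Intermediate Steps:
K(D) = -2 + D² (K(D) = D² - 2 = -2 + D²)
j = -43/9 (j = -(6*4 + 19)/9 = -(24 + 19)/9 = -⅑*43 = -43/9 ≈ -4.7778)
-105*j + K(34) = -105*(-43/9) + (-2 + 34²) = 1505/3 + (-2 + 1156) = 1505/3 + 1154 = 4967/3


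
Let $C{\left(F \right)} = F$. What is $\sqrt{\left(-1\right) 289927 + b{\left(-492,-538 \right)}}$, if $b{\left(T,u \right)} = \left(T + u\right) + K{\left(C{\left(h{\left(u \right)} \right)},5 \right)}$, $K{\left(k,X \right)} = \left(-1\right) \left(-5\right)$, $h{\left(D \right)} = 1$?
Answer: $18 i \sqrt{898} \approx 539.4 i$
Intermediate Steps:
$K{\left(k,X \right)} = 5$
$b{\left(T,u \right)} = 5 + T + u$ ($b{\left(T,u \right)} = \left(T + u\right) + 5 = 5 + T + u$)
$\sqrt{\left(-1\right) 289927 + b{\left(-492,-538 \right)}} = \sqrt{\left(-1\right) 289927 - 1025} = \sqrt{-289927 - 1025} = \sqrt{-290952} = 18 i \sqrt{898}$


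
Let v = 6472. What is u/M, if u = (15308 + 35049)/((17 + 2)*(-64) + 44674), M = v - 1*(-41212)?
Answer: 50357/2072251272 ≈ 2.4301e-5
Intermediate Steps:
M = 47684 (M = 6472 - 1*(-41212) = 6472 + 41212 = 47684)
u = 50357/43458 (u = 50357/(19*(-64) + 44674) = 50357/(-1216 + 44674) = 50357/43458 ≈ 1.1588)
u/M = (50357/43458)/47684 = (50357/43458)*(1/47684) = 50357/2072251272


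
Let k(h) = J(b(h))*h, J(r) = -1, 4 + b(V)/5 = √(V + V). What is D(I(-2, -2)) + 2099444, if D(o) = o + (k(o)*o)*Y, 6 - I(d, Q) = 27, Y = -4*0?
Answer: 2099423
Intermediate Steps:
b(V) = -20 + 5*√2*√V (b(V) = -20 + 5*√(V + V) = -20 + 5*√(2*V) = -20 + 5*(√2*√V) = -20 + 5*√2*√V)
Y = 0
k(h) = -h
I(d, Q) = -21 (I(d, Q) = 6 - 1*27 = 6 - 27 = -21)
D(o) = o (D(o) = o + ((-o)*o)*0 = o - o²*0 = o + 0 = o)
D(I(-2, -2)) + 2099444 = -21 + 2099444 = 2099423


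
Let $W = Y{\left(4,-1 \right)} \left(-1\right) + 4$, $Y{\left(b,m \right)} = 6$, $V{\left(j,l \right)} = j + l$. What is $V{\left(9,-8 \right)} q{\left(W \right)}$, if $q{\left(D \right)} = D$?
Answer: $-2$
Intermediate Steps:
$W = -2$ ($W = 6 \left(-1\right) + 4 = -6 + 4 = -2$)
$V{\left(9,-8 \right)} q{\left(W \right)} = \left(9 - 8\right) \left(-2\right) = 1 \left(-2\right) = -2$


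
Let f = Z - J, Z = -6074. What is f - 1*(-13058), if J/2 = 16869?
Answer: -26754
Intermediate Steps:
J = 33738 (J = 2*16869 = 33738)
f = -39812 (f = -6074 - 1*33738 = -6074 - 33738 = -39812)
f - 1*(-13058) = -39812 - 1*(-13058) = -39812 + 13058 = -26754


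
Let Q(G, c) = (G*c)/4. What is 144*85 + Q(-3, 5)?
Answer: 48945/4 ≈ 12236.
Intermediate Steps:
Q(G, c) = G*c/4 (Q(G, c) = (G*c)*(1/4) = G*c/4)
144*85 + Q(-3, 5) = 144*85 + (1/4)*(-3)*5 = 12240 - 15/4 = 48945/4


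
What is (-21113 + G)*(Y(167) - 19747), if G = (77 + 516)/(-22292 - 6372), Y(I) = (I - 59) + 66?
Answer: 11845259092125/28664 ≈ 4.1324e+8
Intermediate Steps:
Y(I) = 7 + I (Y(I) = (-59 + I) + 66 = 7 + I)
G = -593/28664 (G = 593/(-28664) = 593*(-1/28664) = -593/28664 ≈ -0.020688)
(-21113 + G)*(Y(167) - 19747) = (-21113 - 593/28664)*((7 + 167) - 19747) = -605183625*(174 - 19747)/28664 = -605183625/28664*(-19573) = 11845259092125/28664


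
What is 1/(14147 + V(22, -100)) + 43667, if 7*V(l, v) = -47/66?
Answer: 285401704751/6535867 ≈ 43667.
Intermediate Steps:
V(l, v) = -47/462 (V(l, v) = (-47/66)/7 = (-47*1/66)/7 = (⅐)*(-47/66) = -47/462)
1/(14147 + V(22, -100)) + 43667 = 1/(14147 - 47/462) + 43667 = 1/(6535867/462) + 43667 = 462/6535867 + 43667 = 285401704751/6535867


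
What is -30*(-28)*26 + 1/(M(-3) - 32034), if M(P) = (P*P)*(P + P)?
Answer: 700801919/32088 ≈ 21840.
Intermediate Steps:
M(P) = 2*P³ (M(P) = P²*(2*P) = 2*P³)
-30*(-28)*26 + 1/(M(-3) - 32034) = -30*(-28)*26 + 1/(2*(-3)³ - 32034) = 840*26 + 1/(2*(-27) - 32034) = 21840 + 1/(-54 - 32034) = 21840 + 1/(-32088) = 21840 - 1/32088 = 700801919/32088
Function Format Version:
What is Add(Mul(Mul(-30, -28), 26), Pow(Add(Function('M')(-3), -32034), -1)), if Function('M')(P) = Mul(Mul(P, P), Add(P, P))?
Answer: Rational(700801919, 32088) ≈ 21840.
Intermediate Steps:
Function('M')(P) = Mul(2, Pow(P, 3)) (Function('M')(P) = Mul(Pow(P, 2), Mul(2, P)) = Mul(2, Pow(P, 3)))
Add(Mul(Mul(-30, -28), 26), Pow(Add(Function('M')(-3), -32034), -1)) = Add(Mul(Mul(-30, -28), 26), Pow(Add(Mul(2, Pow(-3, 3)), -32034), -1)) = Add(Mul(840, 26), Pow(Add(Mul(2, -27), -32034), -1)) = Add(21840, Pow(Add(-54, -32034), -1)) = Add(21840, Pow(-32088, -1)) = Add(21840, Rational(-1, 32088)) = Rational(700801919, 32088)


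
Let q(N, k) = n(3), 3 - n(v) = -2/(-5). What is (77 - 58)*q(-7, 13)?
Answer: 247/5 ≈ 49.400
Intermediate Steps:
n(v) = 13/5 (n(v) = 3 - (-2)/(-5) = 3 - (-2)*(-1)/5 = 3 - 1*⅖ = 3 - ⅖ = 13/5)
q(N, k) = 13/5
(77 - 58)*q(-7, 13) = (77 - 58)*(13/5) = 19*(13/5) = 247/5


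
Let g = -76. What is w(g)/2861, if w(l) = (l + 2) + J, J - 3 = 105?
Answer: 34/2861 ≈ 0.011884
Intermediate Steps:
J = 108 (J = 3 + 105 = 108)
w(l) = 110 + l (w(l) = (l + 2) + 108 = (2 + l) + 108 = 110 + l)
w(g)/2861 = (110 - 76)/2861 = 34*(1/2861) = 34/2861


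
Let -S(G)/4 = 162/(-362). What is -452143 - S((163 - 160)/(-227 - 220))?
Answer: -81838207/181 ≈ -4.5215e+5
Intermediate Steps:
S(G) = 324/181 (S(G) = -648/(-362) = -648*(-1)/362 = -4*(-81/181) = 324/181)
-452143 - S((163 - 160)/(-227 - 220)) = -452143 - 1*324/181 = -452143 - 324/181 = -81838207/181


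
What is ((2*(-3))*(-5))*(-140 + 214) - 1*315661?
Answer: -313441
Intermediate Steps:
((2*(-3))*(-5))*(-140 + 214) - 1*315661 = -6*(-5)*74 - 315661 = 30*74 - 315661 = 2220 - 315661 = -313441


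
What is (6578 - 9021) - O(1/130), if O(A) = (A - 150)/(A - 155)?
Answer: -49243506/20149 ≈ -2444.0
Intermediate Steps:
O(A) = (-150 + A)/(-155 + A)
(6578 - 9021) - O(1/130) = (6578 - 9021) - (-150 + 1/130)/(-155 + 1/130) = -2443 - (-150 + 1/130)/(-155 + 1/130) = -2443 - (-19499)/((-20149/130)*130) = -2443 - (-130)*(-19499)/(20149*130) = -2443 - 1*19499/20149 = -2443 - 19499/20149 = -49243506/20149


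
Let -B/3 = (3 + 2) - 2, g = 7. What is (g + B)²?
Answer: 4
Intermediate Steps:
B = -9 (B = -3*((3 + 2) - 2) = -3*(5 - 2) = -3*3 = -9)
(g + B)² = (7 - 9)² = (-2)² = 4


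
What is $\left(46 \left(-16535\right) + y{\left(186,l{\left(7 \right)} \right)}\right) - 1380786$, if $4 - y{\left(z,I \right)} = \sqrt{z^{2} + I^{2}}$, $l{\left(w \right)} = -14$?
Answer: $-2141392 - 2 \sqrt{8698} \approx -2.1416 \cdot 10^{6}$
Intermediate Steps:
$y{\left(z,I \right)} = 4 - \sqrt{I^{2} + z^{2}}$ ($y{\left(z,I \right)} = 4 - \sqrt{z^{2} + I^{2}} = 4 - \sqrt{I^{2} + z^{2}}$)
$\left(46 \left(-16535\right) + y{\left(186,l{\left(7 \right)} \right)}\right) - 1380786 = \left(46 \left(-16535\right) + \left(4 - \sqrt{\left(-14\right)^{2} + 186^{2}}\right)\right) - 1380786 = \left(-760610 + \left(4 - \sqrt{196 + 34596}\right)\right) - 1380786 = \left(-760610 + \left(4 - \sqrt{34792}\right)\right) - 1380786 = \left(-760610 + \left(4 - 2 \sqrt{8698}\right)\right) - 1380786 = \left(-760606 - 2 \sqrt{8698}\right) - 1380786 = -2141392 - 2 \sqrt{8698}$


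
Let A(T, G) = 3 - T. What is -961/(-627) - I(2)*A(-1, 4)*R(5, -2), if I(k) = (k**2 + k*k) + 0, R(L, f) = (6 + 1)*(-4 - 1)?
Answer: 703201/627 ≈ 1121.5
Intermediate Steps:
R(L, f) = -35 (R(L, f) = 7*(-5) = -35)
I(k) = 2*k**2 (I(k) = (k**2 + k**2) + 0 = 2*k**2 + 0 = 2*k**2)
-961/(-627) - I(2)*A(-1, 4)*R(5, -2) = -961/(-627) - (2*2**2)*(3 - 1*(-1))*(-35) = -961*(-1/627) - (2*4)*(3 + 1)*(-35) = 961/627 - 8*4*(-35) = 961/627 - 32*(-35) = 961/627 - 1*(-1120) = 961/627 + 1120 = 703201/627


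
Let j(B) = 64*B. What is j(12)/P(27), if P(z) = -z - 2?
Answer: -768/29 ≈ -26.483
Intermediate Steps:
P(z) = -2 - z
j(12)/P(27) = (64*12)/(-2 - 1*27) = 768/(-2 - 27) = 768/(-29) = 768*(-1/29) = -768/29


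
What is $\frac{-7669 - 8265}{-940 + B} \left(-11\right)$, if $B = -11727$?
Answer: $- \frac{175274}{12667} \approx -13.837$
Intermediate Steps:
$\frac{-7669 - 8265}{-940 + B} \left(-11\right) = \frac{-7669 - 8265}{-940 - 11727} \left(-11\right) = - \frac{15934}{-12667} \left(-11\right) = \left(-15934\right) \left(- \frac{1}{12667}\right) \left(-11\right) = \frac{15934}{12667} \left(-11\right) = - \frac{175274}{12667}$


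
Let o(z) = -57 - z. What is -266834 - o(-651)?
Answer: -267428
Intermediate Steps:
-266834 - o(-651) = -266834 - (-57 - 1*(-651)) = -266834 - (-57 + 651) = -266834 - 1*594 = -266834 - 594 = -267428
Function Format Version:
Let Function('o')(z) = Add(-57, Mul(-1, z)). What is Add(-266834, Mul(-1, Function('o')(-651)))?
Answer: -267428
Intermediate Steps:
Add(-266834, Mul(-1, Function('o')(-651))) = Add(-266834, Mul(-1, Add(-57, Mul(-1, -651)))) = Add(-266834, Mul(-1, Add(-57, 651))) = Add(-266834, Mul(-1, 594)) = Add(-266834, -594) = -267428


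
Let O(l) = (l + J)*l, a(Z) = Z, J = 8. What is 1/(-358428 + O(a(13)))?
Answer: -1/358155 ≈ -2.7921e-6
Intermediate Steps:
O(l) = l*(8 + l) (O(l) = (l + 8)*l = (8 + l)*l = l*(8 + l))
1/(-358428 + O(a(13))) = 1/(-358428 + 13*(8 + 13)) = 1/(-358428 + 13*21) = 1/(-358428 + 273) = 1/(-358155) = -1/358155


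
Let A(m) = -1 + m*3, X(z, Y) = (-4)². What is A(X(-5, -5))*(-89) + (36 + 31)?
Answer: -4116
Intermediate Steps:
X(z, Y) = 16
A(m) = -1 + 3*m
A(X(-5, -5))*(-89) + (36 + 31) = (-1 + 3*16)*(-89) + (36 + 31) = (-1 + 48)*(-89) + 67 = 47*(-89) + 67 = -4183 + 67 = -4116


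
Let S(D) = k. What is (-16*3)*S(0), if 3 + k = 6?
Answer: -144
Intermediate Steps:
k = 3 (k = -3 + 6 = 3)
S(D) = 3
(-16*3)*S(0) = -16*3*3 = -48*3 = -144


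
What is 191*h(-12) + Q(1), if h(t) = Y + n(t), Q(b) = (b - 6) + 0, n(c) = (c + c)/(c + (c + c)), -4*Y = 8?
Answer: -779/3 ≈ -259.67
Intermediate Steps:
Y = -2 (Y = -¼*8 = -2)
n(c) = ⅔ (n(c) = (2*c)/(c + 2*c) = (2*c)/((3*c)) = (2*c)*(1/(3*c)) = ⅔)
Q(b) = -6 + b (Q(b) = (-6 + b) + 0 = -6 + b)
h(t) = -4/3 (h(t) = -2 + ⅔ = -4/3)
191*h(-12) + Q(1) = 191*(-4/3) + (-6 + 1) = -764/3 - 5 = -779/3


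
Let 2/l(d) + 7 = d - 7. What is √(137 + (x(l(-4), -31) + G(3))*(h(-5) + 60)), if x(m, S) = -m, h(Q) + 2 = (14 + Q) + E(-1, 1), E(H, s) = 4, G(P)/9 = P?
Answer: √18557/3 ≈ 45.408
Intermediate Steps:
l(d) = 2/(-14 + d) (l(d) = 2/(-7 + (d - 7)) = 2/(-7 + (-7 + d)) = 2/(-14 + d))
G(P) = 9*P
h(Q) = 16 + Q (h(Q) = -2 + ((14 + Q) + 4) = -2 + (18 + Q) = 16 + Q)
√(137 + (x(l(-4), -31) + G(3))*(h(-5) + 60)) = √(137 + (-2/(-14 - 4) + 9*3)*((16 - 5) + 60)) = √(137 + (-2/(-18) + 27)*(11 + 60)) = √(137 + (-2*(-1)/18 + 27)*71) = √(137 + (-1*(-⅑) + 27)*71) = √(137 + (⅑ + 27)*71) = √(137 + (244/9)*71) = √(137 + 17324/9) = √(18557/9) = √18557/3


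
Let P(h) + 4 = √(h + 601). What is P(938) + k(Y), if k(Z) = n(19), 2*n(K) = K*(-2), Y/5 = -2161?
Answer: -23 + 9*√19 ≈ 16.230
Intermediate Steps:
Y = -10805 (Y = 5*(-2161) = -10805)
n(K) = -K (n(K) = (K*(-2))/2 = (-2*K)/2 = -K)
k(Z) = -19 (k(Z) = -1*19 = -19)
P(h) = -4 + √(601 + h) (P(h) = -4 + √(h + 601) = -4 + √(601 + h))
P(938) + k(Y) = (-4 + √(601 + 938)) - 19 = (-4 + √1539) - 19 = (-4 + 9*√19) - 19 = -23 + 9*√19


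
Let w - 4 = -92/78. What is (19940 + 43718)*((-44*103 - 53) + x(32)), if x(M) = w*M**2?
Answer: -4212568150/39 ≈ -1.0801e+8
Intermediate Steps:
w = 110/39 (w = 4 - 92/78 = 4 - 92*1/78 = 4 - 46/39 = 110/39 ≈ 2.8205)
x(M) = 110*M**2/39
(19940 + 43718)*((-44*103 - 53) + x(32)) = (19940 + 43718)*((-44*103 - 53) + (110/39)*32**2) = 63658*((-4532 - 53) + (110/39)*1024) = 63658*(-4585 + 112640/39) = 63658*(-66175/39) = -4212568150/39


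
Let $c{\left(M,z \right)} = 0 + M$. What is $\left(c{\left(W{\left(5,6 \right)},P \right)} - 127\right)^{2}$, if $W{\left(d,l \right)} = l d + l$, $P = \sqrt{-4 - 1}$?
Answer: $8281$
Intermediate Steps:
$P = i \sqrt{5}$ ($P = \sqrt{-5} = i \sqrt{5} \approx 2.2361 i$)
$W{\left(d,l \right)} = l + d l$ ($W{\left(d,l \right)} = d l + l = l + d l$)
$c{\left(M,z \right)} = M$
$\left(c{\left(W{\left(5,6 \right)},P \right)} - 127\right)^{2} = \left(6 \left(1 + 5\right) - 127\right)^{2} = \left(6 \cdot 6 - 127\right)^{2} = \left(36 - 127\right)^{2} = \left(-91\right)^{2} = 8281$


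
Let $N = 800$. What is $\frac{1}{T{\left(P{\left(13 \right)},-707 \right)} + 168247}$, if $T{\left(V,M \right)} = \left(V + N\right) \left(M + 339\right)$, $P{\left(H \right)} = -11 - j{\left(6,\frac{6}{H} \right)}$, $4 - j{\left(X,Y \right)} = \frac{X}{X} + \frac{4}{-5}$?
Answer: $- \frac{5}{603533} \approx -8.2846 \cdot 10^{-6}$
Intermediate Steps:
$j{\left(X,Y \right)} = \frac{19}{5}$ ($j{\left(X,Y \right)} = 4 - \left(\frac{X}{X} + \frac{4}{-5}\right) = 4 - \left(1 + 4 \left(- \frac{1}{5}\right)\right) = 4 - \left(1 - \frac{4}{5}\right) = 4 - \frac{1}{5} = \frac{19}{5}$)
$P{\left(H \right)} = - \frac{74}{5}$ ($P{\left(H \right)} = -11 - \frac{19}{5} = - \frac{74}{5}$)
$T{\left(V,M \right)} = \left(339 + M\right) \left(800 + V\right)$ ($T{\left(V,M \right)} = \left(V + 800\right) \left(M + 339\right) = \left(800 + V\right) \left(339 + M\right) = \left(339 + M\right) \left(800 + V\right)$)
$\frac{1}{T{\left(P{\left(13 \right)},-707 \right)} + 168247} = \frac{1}{\left(271200 + 339 \left(- \frac{74}{5}\right) + 800 \left(-707\right) - - \frac{52318}{5}\right) + 168247} = \frac{1}{\left(271200 - \frac{25086}{5} - 565600 + \frac{52318}{5}\right) + 168247} = \frac{1}{- \frac{1444768}{5} + 168247} = \frac{1}{- \frac{603533}{5}} = - \frac{5}{603533}$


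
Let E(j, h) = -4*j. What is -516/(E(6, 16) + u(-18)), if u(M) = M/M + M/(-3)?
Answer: 516/17 ≈ 30.353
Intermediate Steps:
u(M) = 1 - M/3 (u(M) = 1 + M*(-⅓) = 1 - M/3)
-516/(E(6, 16) + u(-18)) = -516/(-4*6 + (1 - ⅓*(-18))) = -516/(-24 + (1 + 6)) = -516/(-24 + 7) = -516/(-17) = -1/17*(-516) = 516/17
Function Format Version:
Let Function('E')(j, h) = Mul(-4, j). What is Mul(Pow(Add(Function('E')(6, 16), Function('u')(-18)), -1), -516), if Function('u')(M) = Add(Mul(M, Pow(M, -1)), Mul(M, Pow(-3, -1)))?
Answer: Rational(516, 17) ≈ 30.353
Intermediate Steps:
Function('u')(M) = Add(1, Mul(Rational(-1, 3), M)) (Function('u')(M) = Add(1, Mul(M, Rational(-1, 3))) = Add(1, Mul(Rational(-1, 3), M)))
Mul(Pow(Add(Function('E')(6, 16), Function('u')(-18)), -1), -516) = Mul(Pow(Add(Mul(-4, 6), Add(1, Mul(Rational(-1, 3), -18))), -1), -516) = Mul(Pow(Add(-24, Add(1, 6)), -1), -516) = Mul(Pow(Add(-24, 7), -1), -516) = Mul(Pow(-17, -1), -516) = Mul(Rational(-1, 17), -516) = Rational(516, 17)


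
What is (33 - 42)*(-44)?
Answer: 396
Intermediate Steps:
(33 - 42)*(-44) = -9*(-44) = 396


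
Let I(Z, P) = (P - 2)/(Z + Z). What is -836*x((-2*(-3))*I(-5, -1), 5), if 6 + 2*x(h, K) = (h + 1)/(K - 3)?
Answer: 9614/5 ≈ 1922.8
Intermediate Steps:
I(Z, P) = (-2 + P)/(2*Z) (I(Z, P) = (-2 + P)/((2*Z)) = (-2 + P)*(1/(2*Z)) = (-2 + P)/(2*Z))
x(h, K) = -3 + (1 + h)/(2*(-3 + K)) (x(h, K) = -3 + ((h + 1)/(K - 3))/2 = -3 + ((1 + h)/(-3 + K))/2 = -3 + (1 + h)/(2*(-3 + K)))
-836*x((-2*(-3))*I(-5, -1), 5) = -418*(19 + (-2*(-3))*((½)*(-2 - 1)/(-5)) - 6*5)/(-3 + 5) = -418*(19 + 6*((½)*(-⅕)*(-3)) - 30)/2 = -418*(19 + 6*(3/10) - 30)/2 = -418*(19 + 9/5 - 30)/2 = -418*(-46)/(2*5) = -836*(-23/10) = 9614/5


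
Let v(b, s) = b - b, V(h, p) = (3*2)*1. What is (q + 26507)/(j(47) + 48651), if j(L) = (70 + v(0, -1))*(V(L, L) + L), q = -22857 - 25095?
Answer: -21445/52361 ≈ -0.40956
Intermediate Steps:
V(h, p) = 6 (V(h, p) = 6*1 = 6)
q = -47952
v(b, s) = 0
j(L) = 420 + 70*L (j(L) = (70 + 0)*(6 + L) = 70*(6 + L) = 420 + 70*L)
(q + 26507)/(j(47) + 48651) = (-47952 + 26507)/((420 + 70*47) + 48651) = -21445/((420 + 3290) + 48651) = -21445/(3710 + 48651) = -21445/52361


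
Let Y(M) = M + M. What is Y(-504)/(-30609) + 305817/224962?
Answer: 1065279361/765095762 ≈ 1.3923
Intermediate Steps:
Y(M) = 2*M
Y(-504)/(-30609) + 305817/224962 = (2*(-504))/(-30609) + 305817/224962 = -1008*(-1/30609) + 305817*(1/224962) = 112/3401 + 305817/224962 = 1065279361/765095762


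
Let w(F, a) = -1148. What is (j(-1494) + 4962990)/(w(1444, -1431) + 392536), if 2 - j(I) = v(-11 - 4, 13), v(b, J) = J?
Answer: 4962979/391388 ≈ 12.680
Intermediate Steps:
j(I) = -11 (j(I) = 2 - 1*13 = 2 - 13 = -11)
(j(-1494) + 4962990)/(w(1444, -1431) + 392536) = (-11 + 4962990)/(-1148 + 392536) = 4962979/391388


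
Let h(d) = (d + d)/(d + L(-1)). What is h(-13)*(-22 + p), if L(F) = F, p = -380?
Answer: -5226/7 ≈ -746.57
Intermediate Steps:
h(d) = 2*d/(-1 + d) (h(d) = (d + d)/(d - 1) = (2*d)/(-1 + d) = 2*d/(-1 + d))
h(-13)*(-22 + p) = (2*(-13)/(-1 - 13))*(-22 - 380) = (2*(-13)/(-14))*(-402) = (2*(-13)*(-1/14))*(-402) = (13/7)*(-402) = -5226/7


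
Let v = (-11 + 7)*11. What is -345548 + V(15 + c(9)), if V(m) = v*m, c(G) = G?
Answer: -346604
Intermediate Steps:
v = -44 (v = -4*11 = -44)
V(m) = -44*m
-345548 + V(15 + c(9)) = -345548 - 44*(15 + 9) = -345548 - 44*24 = -345548 - 1056 = -346604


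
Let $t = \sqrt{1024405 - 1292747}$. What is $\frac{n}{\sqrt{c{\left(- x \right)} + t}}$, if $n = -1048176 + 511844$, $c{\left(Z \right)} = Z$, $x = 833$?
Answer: $- \frac{536332}{\sqrt{-833 + i \sqrt{268342}}} \approx -4702.3 + 16466.0 i$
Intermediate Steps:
$t = i \sqrt{268342}$ ($t = \sqrt{-268342} = i \sqrt{268342} \approx 518.02 i$)
$n = -536332$
$\frac{n}{\sqrt{c{\left(- x \right)} + t}} = - \frac{536332}{\sqrt{\left(-1\right) 833 + i \sqrt{268342}}} = - \frac{536332}{\sqrt{-833 + i \sqrt{268342}}}$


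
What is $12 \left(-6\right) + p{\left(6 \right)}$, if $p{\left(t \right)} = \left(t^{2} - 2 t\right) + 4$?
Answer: $-44$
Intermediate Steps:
$p{\left(t \right)} = 4 + t^{2} - 2 t$
$12 \left(-6\right) + p{\left(6 \right)} = 12 \left(-6\right) + \left(4 + 6^{2} - 12\right) = -72 + \left(4 + 36 - 12\right) = -72 + 28 = -44$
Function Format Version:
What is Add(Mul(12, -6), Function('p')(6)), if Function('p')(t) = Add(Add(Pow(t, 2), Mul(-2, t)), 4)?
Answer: -44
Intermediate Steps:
Function('p')(t) = Add(4, Pow(t, 2), Mul(-2, t))
Add(Mul(12, -6), Function('p')(6)) = Add(Mul(12, -6), Add(4, Pow(6, 2), Mul(-2, 6))) = Add(-72, Add(4, 36, -12)) = Add(-72, 28) = -44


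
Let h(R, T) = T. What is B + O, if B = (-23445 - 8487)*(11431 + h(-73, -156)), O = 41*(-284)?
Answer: -360044944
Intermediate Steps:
O = -11644
B = -360033300 (B = (-23445 - 8487)*(11431 - 156) = -31932*11275 = -360033300)
B + O = -360033300 - 11644 = -360044944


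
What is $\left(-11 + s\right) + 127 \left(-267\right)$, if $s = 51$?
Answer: $-33869$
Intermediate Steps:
$\left(-11 + s\right) + 127 \left(-267\right) = \left(-11 + 51\right) + 127 \left(-267\right) = 40 - 33909 = -33869$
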